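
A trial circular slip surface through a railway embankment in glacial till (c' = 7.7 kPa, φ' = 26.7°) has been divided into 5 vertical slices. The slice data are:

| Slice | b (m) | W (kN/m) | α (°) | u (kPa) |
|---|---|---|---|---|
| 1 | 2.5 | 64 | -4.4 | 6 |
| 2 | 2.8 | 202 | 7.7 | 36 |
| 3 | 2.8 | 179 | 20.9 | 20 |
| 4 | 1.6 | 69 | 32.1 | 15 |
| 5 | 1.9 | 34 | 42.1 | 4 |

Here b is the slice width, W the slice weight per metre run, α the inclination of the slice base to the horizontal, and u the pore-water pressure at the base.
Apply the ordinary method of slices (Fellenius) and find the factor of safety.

Ordinary method of slices: FS = Σ[c'·Δl_i + (W_i cosα_i − u_i·Δl_i)·tanφ'] / Σ W_i sinα_i, with Δl_i = b_i / cosα_i.
Slice 1: Δl = 2.5/cos(-4.4°) = 2.507 m; N'_1 = 64·cos(-4.4°) − 6·2.507 = 48.8; c'Δl = 19.31; W sinα = -4.9
Slice 2: Δl = 2.8/cos7.7° = 2.825 m; N'_2 = 202·cos7.7° − 36·2.825 = 98.5; c'Δl = 21.76; W sinα = 27.1
Slice 3: Δl = 2.8/cos20.9° = 2.997 m; N'_3 = 179·cos20.9° − 20·2.997 = 107.3; c'Δl = 23.08; W sinα = 63.9
Slice 4: Δl = 1.6/cos32.1° = 1.889 m; N'_4 = 69·cos32.1° − 15·1.889 = 30.1; c'Δl = 14.54; W sinα = 36.7
Slice 5: Δl = 1.9/cos42.1° = 2.561 m; N'_5 = 34·cos42.1° − 4·2.561 = 15.0; c'Δl = 19.72; W sinα = 22.8
Σc'Δl = 98.4 kN/m; ΣN' = 299.6 kN/m; ΣW sinα = 145.5 kN/m
Resisting = 98.4 + 299.6·tan26.7° = 98.4 + 150.7 = 249.1 kN/m
FS = 249.1 / 145.5 = 1.712

FS = 1.71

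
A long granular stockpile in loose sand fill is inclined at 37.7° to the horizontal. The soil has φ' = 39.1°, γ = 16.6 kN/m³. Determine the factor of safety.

FS = 1.05

For a dry cohesionless infinite slope the factor of safety is FS = tanφ' / tanβ.
FS = tan39.1° / tan37.7° = 0.8127 / 0.7729 = 1.051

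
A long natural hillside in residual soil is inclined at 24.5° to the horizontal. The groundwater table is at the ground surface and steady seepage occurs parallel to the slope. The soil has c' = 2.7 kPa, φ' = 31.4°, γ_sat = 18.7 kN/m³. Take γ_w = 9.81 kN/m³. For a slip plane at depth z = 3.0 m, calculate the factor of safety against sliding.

FS = 0.76

With seepage parallel to the slope and the water table at the surface, the effective normal stress on the slip plane uses the buoyant unit weight γ' = γ_sat − γ_w while the driving shear stress uses γ_sat:
FS = [c' + γ' z cos²β tanφ'] / [γ_sat z sinβ cosβ]
γ' = 18.7 − 9.81 = 8.89 kN/m³
Numerator = 2.7 + 8.89·3.0·cos²24.5°·tan31.4° = 2.7 + 8.89·3.0·0.8280·0.6104 = 16.180 kPa
Denominator = 18.7·3.0·sin24.5°·cos24.5° = 18.7·3.0·0.4147·0.9100 = 21.170 kPa
FS = 16.180 / 21.170 = 0.764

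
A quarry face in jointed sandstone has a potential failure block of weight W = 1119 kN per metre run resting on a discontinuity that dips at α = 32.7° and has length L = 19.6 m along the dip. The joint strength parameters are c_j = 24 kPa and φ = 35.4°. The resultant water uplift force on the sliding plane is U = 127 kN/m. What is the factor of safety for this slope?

Resolving the block weight along and normal to the plane and applying the Mohr–Coulomb strength on the joint:
N' = W cosα − U = 1119·cos32.7° − 127 = 814.7 kN/m
Driving force T = W sinα = 1119·sin32.7° = 604.5 kN/m
Resisting force R = c_j·L + N'·tanφ = 24·19.6 + 814.7·tan35.4° = 470.4 + 578.9 = 1049.3 kN/m
FS = R / T = 1049.3 / 604.5 = 1.736

FS = 1.74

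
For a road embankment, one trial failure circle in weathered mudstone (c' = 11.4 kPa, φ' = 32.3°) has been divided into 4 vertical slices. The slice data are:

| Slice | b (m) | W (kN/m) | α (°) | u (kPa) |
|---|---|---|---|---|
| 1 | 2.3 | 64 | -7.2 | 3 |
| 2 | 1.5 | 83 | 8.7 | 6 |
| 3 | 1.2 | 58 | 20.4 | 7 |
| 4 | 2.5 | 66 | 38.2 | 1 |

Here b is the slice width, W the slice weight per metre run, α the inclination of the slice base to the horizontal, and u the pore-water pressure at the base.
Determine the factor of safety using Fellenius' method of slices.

Ordinary method of slices: FS = Σ[c'·Δl_i + (W_i cosα_i − u_i·Δl_i)·tanφ'] / Σ W_i sinα_i, with Δl_i = b_i / cosα_i.
Slice 1: Δl = 2.3/cos(-7.2°) = 2.318 m; N'_1 = 64·cos(-7.2°) − 3·2.318 = 56.5; c'Δl = 26.43; W sinα = -8.0
Slice 2: Δl = 1.5/cos8.7° = 1.517 m; N'_2 = 83·cos8.7° − 6·1.517 = 72.9; c'Δl = 17.30; W sinα = 12.6
Slice 3: Δl = 1.2/cos20.4° = 1.280 m; N'_3 = 58·cos20.4° − 7·1.280 = 45.4; c'Δl = 14.60; W sinα = 20.2
Slice 4: Δl = 2.5/cos38.2° = 3.181 m; N'_4 = 66·cos38.2° − 1·3.181 = 48.7; c'Δl = 36.27; W sinα = 40.8
Σc'Δl = 94.6 kN/m; ΣN' = 223.6 kN/m; ΣW sinα = 65.6 kN/m
Resisting = 94.6 + 223.6·tan32.3° = 94.6 + 141.3 = 235.9 kN/m
FS = 235.9 / 65.6 = 3.598

FS = 3.60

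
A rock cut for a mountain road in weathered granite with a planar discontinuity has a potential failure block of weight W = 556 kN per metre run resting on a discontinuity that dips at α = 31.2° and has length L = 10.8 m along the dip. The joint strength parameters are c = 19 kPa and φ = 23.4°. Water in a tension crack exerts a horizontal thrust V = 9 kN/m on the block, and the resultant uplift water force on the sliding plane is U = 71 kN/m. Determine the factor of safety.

Resolving the block weight along and normal to the plane and applying the Mohr–Coulomb strength on the joint:
N' = W cosα − U − V sinα = 556·cos31.2° − 71 − 9·sin31.2° = 399.9 kN/m
Driving force T = W sinα + V cosα = 556·sin31.2° + 9·cos31.2° = 295.7 kN/m
Resisting force R = c·L + N'·tanφ = 19·10.8 + 399.9·tan23.4° = 205.2 + 173.1 = 378.3 kN/m
FS = R / T = 378.3 / 295.7 = 1.279

FS = 1.28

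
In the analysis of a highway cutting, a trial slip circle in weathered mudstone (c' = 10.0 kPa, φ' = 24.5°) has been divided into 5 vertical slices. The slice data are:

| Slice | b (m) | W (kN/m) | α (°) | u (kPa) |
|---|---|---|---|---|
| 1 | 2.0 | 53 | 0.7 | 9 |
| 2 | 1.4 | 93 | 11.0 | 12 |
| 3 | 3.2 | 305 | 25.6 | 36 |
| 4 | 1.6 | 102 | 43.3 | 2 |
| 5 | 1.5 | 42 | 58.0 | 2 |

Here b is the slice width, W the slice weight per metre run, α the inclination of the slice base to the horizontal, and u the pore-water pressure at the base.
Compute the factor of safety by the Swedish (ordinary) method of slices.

FS = 1.08

Ordinary method of slices: FS = Σ[c'·Δl_i + (W_i cosα_i − u_i·Δl_i)·tanφ'] / Σ W_i sinα_i, with Δl_i = b_i / cosα_i.
Slice 1: Δl = 2.0/cos0.7° = 2.000 m; N'_1 = 53·cos0.7° − 9·2.000 = 35.0; c'Δl = 20.00; W sinα = 0.6
Slice 2: Δl = 1.4/cos11.0° = 1.426 m; N'_2 = 93·cos11.0° − 12·1.426 = 74.2; c'Δl = 14.26; W sinα = 17.7
Slice 3: Δl = 3.2/cos25.6° = 3.548 m; N'_3 = 305·cos25.6° − 36·3.548 = 147.3; c'Δl = 35.48; W sinα = 131.8
Slice 4: Δl = 1.6/cos43.3° = 2.198 m; N'_4 = 102·cos43.3° − 2·2.198 = 69.8; c'Δl = 21.98; W sinα = 70.0
Slice 5: Δl = 1.5/cos58.0° = 2.831 m; N'_5 = 42·cos58.0° − 2·2.831 = 16.6; c'Δl = 28.31; W sinα = 35.6
Σc'Δl = 120.0 kN/m; ΣN' = 342.9 kN/m; ΣW sinα = 255.8 kN/m
Resisting = 120.0 + 342.9·tan24.5° = 120.0 + 156.3 = 276.3 kN/m
FS = 276.3 / 255.8 = 1.080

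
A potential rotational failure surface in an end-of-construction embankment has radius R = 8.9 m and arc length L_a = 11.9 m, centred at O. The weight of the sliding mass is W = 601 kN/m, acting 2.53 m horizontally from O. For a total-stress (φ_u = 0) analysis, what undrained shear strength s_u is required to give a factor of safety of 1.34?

FS = s_u·L_a·R / (W·d), so s_u = FS·W·d / (L_a·R).
s_u = 1.34·601·2.53 / (11.90·8.9) = 2037.5 / 105.91 = 19.24 kPa

s_u = 19.2 kPa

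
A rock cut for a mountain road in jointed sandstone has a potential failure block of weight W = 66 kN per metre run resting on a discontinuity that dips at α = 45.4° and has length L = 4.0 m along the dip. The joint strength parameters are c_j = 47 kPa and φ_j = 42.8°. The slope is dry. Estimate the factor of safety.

Resolving the block weight along and normal to the plane and applying the Mohr–Coulomb strength on the joint:
N' = W cosα = 66·cos45.4° = 46.3 kN/m
Driving force T = W sinα = 66·sin45.4° = 47.0 kN/m
Resisting force R = c_j·L + N'·tanφ_j = 47·4.0 + 46.3·tan42.8° = 188.0 + 42.9 = 230.9 kN/m
FS = R / T = 230.9 / 47.0 = 4.914

FS = 4.91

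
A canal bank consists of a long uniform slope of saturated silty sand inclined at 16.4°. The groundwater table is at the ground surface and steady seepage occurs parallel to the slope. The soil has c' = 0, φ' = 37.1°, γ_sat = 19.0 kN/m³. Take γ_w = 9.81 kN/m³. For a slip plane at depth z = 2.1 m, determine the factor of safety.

With seepage parallel to the slope and the water table at the surface, the effective normal stress on the slip plane uses the buoyant unit weight γ' = γ_sat − γ_w while the driving shear stress uses γ_sat:
FS = [c' + γ' z cos²β tanφ'] / [γ_sat z sinβ cosβ]
(For c' = 0 this reduces to FS = (γ'/γ_sat)·tanφ'/tanβ.)
γ' = 19.0 − 9.81 = 9.19 kN/m³
Numerator = 0.0 + 9.19·2.1·cos²16.4°·tan37.1° = 0.0 + 9.19·2.1·0.9203·0.7563 = 13.432 kPa
Denominator = 19.0·2.1·sin16.4°·cos16.4° = 19.0·2.1·0.2823·0.9593 = 10.807 kPa
FS = 13.432 / 10.807 = 1.243

FS = 1.24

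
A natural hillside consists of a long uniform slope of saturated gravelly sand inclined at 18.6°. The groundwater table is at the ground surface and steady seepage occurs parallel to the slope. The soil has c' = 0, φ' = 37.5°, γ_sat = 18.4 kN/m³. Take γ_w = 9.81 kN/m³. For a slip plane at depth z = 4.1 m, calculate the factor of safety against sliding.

FS = 1.06

With seepage parallel to the slope and the water table at the surface, the effective normal stress on the slip plane uses the buoyant unit weight γ' = γ_sat − γ_w while the driving shear stress uses γ_sat:
FS = [c' + γ' z cos²β tanφ'] / [γ_sat z sinβ cosβ]
(For c' = 0 this reduces to FS = (γ'/γ_sat)·tanφ'/tanβ.)
γ' = 18.4 − 9.81 = 8.59 kN/m³
Numerator = 0.0 + 8.59·4.1·cos²18.6°·tan37.5° = 0.0 + 8.59·4.1·0.8983·0.7673 = 24.275 kPa
Denominator = 18.4·4.1·sin18.6°·cos18.6° = 18.4·4.1·0.3190·0.9478 = 22.805 kPa
FS = 24.275 / 22.805 = 1.064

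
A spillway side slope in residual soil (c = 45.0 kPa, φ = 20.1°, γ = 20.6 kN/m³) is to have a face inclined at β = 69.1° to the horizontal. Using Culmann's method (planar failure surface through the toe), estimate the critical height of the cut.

Culmann's analysis gives the critical failure plane at α_cr = (β + φ)/2 = (69.1 + 20.1)/2 = 44.6°, and the critical height
H_c = (4c/γ) · sinβ cosφ / [1 − cos(β − φ)]
    = (4·45.0/20.6) · sin69.1°·cos20.1° / [1 − cos(49.0°)]
    = 8.738 · 0.9342·0.9391 / [1 − 0.6561]
    = 8.738 · 0.8773 / 0.3439
    = 22.29 m

H_c = 22.29 m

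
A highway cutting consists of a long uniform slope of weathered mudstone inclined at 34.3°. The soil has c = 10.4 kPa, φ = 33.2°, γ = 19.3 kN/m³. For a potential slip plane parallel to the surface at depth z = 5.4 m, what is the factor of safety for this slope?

For an infinite slope with a slip plane parallel to the surface (no pore pressure): FS = [c + γz cos²β tanφ] / [γz sinβ cosβ].
γz = 19.3·5.4 = 104.22 kN/m²
Numerator = 10.4 + 104.22·cos²34.3°·tan33.2° = 10.4 + 104.22·0.6824·0.6544 = 56.942 kPa
Denominator = 104.22·sin34.3°·cos34.3° = 104.22·0.5635·0.8261 = 48.517 kPa
FS = 56.942 / 48.517 = 1.174

FS = 1.17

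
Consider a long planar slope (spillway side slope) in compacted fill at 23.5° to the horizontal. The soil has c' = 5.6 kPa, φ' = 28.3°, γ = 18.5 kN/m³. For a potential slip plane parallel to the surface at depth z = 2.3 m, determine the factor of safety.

FS = 1.60

For an infinite slope with a slip plane parallel to the surface (no pore pressure): FS = [c' + γz cos²β tanφ'] / [γz sinβ cosβ].
γz = 18.5·2.3 = 42.55 kN/m²
Numerator = 5.6 + 42.55·cos²23.5°·tan28.3° = 5.6 + 42.55·0.8410·0.5384 = 24.868 kPa
Denominator = 42.55·sin23.5°·cos23.5° = 42.55·0.3987·0.9171 = 15.560 kPa
FS = 24.868 / 15.560 = 1.598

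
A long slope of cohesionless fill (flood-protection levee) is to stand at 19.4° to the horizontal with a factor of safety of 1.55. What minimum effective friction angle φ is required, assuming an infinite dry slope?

φ = 28.6°

FS = tanφ/tanβ ⇒ tanφ = FS · tanβ = 1.55 · tan19.4° = 0.5458
φ = arctan(0.5458) = 28.63°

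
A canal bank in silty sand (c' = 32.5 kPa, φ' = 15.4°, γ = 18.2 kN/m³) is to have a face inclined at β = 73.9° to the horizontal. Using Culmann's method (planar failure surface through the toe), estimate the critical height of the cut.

Culmann's analysis gives the critical failure plane at α_cr = (β + φ')/2 = (73.9 + 15.4)/2 = 44.7°, and the critical height
H_c = (4c'/γ) · sinβ cosφ' / [1 − cos(β − φ')]
    = (4·32.5/18.2) · sin73.9°·cos15.4° / [1 − cos(58.5°)]
    = 7.143 · 0.9608·0.9641 / [1 − 0.5225]
    = 7.143 · 0.9263 / 0.4775
    = 13.86 m

H_c = 13.86 m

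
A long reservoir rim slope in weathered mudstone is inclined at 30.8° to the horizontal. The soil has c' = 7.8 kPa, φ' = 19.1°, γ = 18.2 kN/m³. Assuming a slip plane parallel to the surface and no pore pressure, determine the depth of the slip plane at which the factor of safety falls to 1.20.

Setting FS = 1.20 in FS = [c' + γz cos²β tanφ'] / [γz sinβ cosβ] and solving for z:
z = c' / [γ cosβ (FS·sinβ − cosβ·tanφ')]
  = 7.8 / [18.2·cos30.8°·(1.20·sin30.8° − cos30.8°·tan19.1°)]
  = 7.8 / [18.2·0.8590·(1.20·0.5120 − 0.8590·0.3463)]
  = 7.8 / 4.9558 = 1.574 m

z = 1.57 m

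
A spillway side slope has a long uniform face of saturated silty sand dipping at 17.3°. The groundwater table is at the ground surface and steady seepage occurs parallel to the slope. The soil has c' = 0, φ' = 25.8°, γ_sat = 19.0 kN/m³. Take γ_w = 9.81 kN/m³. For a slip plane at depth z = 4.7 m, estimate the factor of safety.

FS = 0.75

With seepage parallel to the slope and the water table at the surface, the effective normal stress on the slip plane uses the buoyant unit weight γ' = γ_sat − γ_w while the driving shear stress uses γ_sat:
FS = [c' + γ' z cos²β tanφ'] / [γ_sat z sinβ cosβ]
(For c' = 0 this reduces to FS = (γ'/γ_sat)·tanφ'/tanβ.)
γ' = 19.0 − 9.81 = 9.19 kN/m³
Numerator = 0.0 + 9.19·4.7·cos²17.3°·tan25.8° = 0.0 + 9.19·4.7·0.9116·0.4834 = 19.034 kPa
Denominator = 19.0·4.7·sin17.3°·cos17.3° = 19.0·4.7·0.2974·0.9548 = 25.354 kPa
FS = 19.034 / 25.354 = 0.751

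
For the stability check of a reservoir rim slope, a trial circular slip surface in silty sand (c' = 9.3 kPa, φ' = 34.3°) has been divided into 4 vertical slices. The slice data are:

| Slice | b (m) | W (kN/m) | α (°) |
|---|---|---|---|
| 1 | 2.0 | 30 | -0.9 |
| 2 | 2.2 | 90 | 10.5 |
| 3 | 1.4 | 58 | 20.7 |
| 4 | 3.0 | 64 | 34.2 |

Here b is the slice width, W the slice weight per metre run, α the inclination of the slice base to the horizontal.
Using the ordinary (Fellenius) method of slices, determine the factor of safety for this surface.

FS = 3.33

Ordinary method of slices: FS = Σ[c'·Δl_i + (W_i cosα_i)·tanφ'] / Σ W_i sinα_i, with Δl_i = b_i / cosα_i.
Slice 1: Δl = 2.0/cos(-0.9°) = 2.000 m; N'_1 = 30·cos(-0.9°) = 30.0; c'Δl = 18.60; W sinα = -0.5
Slice 2: Δl = 2.2/cos10.5° = 2.237 m; N'_2 = 90·cos10.5° = 88.5; c'Δl = 20.81; W sinα = 16.4
Slice 3: Δl = 1.4/cos20.7° = 1.497 m; N'_3 = 58·cos20.7° = 54.3; c'Δl = 13.92; W sinα = 20.5
Slice 4: Δl = 3.0/cos34.2° = 3.627 m; N'_4 = 64·cos34.2° = 52.9; c'Δl = 33.73; W sinα = 36.0
Σc'Δl = 87.1 kN/m; ΣN' = 225.7 kN/m; ΣW sinα = 72.4 kN/m
Resisting = 87.1 + 225.7·tan34.3° = 87.1 + 153.9 = 241.0 kN/m
FS = 241.0 / 72.4 = 3.329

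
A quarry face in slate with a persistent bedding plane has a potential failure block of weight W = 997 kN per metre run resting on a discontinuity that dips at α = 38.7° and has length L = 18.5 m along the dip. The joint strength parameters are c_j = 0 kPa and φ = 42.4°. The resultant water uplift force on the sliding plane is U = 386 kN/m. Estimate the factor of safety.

FS = 0.57

Resolving the block weight along and normal to the plane and applying the Mohr–Coulomb strength on the joint:
N' = W cosα − U = 997·cos38.7° − 386 = 392.1 kN/m
Driving force T = W sinα = 997·sin38.7° = 623.4 kN/m
Resisting force R = c_j·L + N'·tanφ = 0·18.5 + 392.1·tan42.4° = 0.0 + 358.0 = 358.0 kN/m
FS = R / T = 358.0 / 623.4 = 0.574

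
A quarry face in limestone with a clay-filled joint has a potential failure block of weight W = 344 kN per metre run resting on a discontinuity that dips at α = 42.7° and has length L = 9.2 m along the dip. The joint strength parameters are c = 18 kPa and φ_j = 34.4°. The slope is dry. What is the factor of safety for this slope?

Resolving the block weight along and normal to the plane and applying the Mohr–Coulomb strength on the joint:
N' = W cosα = 344·cos42.7° = 252.8 kN/m
Driving force T = W sinα = 344·sin42.7° = 233.3 kN/m
Resisting force R = c·L + N'·tanφ_j = 18·9.2 + 252.8·tan34.4° = 165.6 + 173.1 = 338.7 kN/m
FS = R / T = 338.7 / 233.3 = 1.452

FS = 1.45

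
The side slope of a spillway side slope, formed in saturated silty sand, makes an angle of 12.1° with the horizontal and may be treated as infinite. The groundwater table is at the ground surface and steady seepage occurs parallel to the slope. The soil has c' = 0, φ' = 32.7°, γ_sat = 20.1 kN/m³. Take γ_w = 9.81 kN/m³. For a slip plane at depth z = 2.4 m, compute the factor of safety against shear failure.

FS = 1.53

With seepage parallel to the slope and the water table at the surface, the effective normal stress on the slip plane uses the buoyant unit weight γ' = γ_sat − γ_w while the driving shear stress uses γ_sat:
FS = [c' + γ' z cos²β tanφ'] / [γ_sat z sinβ cosβ]
(For c' = 0 this reduces to FS = (γ'/γ_sat)·tanφ'/tanβ.)
γ' = 20.1 − 9.81 = 10.29 kN/m³
Numerator = 0.0 + 10.29·2.4·cos²12.1°·tan32.7° = 0.0 + 10.29·2.4·0.9561·0.6420 = 15.158 kPa
Denominator = 20.1·2.4·sin12.1°·cos12.1° = 20.1·2.4·0.2096·0.9778 = 9.887 kPa
FS = 15.158 / 9.887 = 1.533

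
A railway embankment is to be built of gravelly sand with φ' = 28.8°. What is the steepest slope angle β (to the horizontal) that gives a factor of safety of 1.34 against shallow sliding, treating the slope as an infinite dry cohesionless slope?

For an infinite dry cohesionless slope FS = tanφ'/tanβ, so tanβ = tanφ' / FS.
tanβ = tan28.8° / 1.34 = 0.5498 / 1.34 = 0.4103
β = arctan(0.4103) = 22.31°

β = 22.3°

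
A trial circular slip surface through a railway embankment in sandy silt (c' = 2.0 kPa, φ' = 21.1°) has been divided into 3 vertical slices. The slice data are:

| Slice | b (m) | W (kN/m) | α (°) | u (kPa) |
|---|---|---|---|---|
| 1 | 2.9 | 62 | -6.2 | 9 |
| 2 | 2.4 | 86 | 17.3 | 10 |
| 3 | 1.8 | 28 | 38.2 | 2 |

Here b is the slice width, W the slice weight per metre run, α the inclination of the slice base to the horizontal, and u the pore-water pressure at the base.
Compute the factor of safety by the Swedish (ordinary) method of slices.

Ordinary method of slices: FS = Σ[c'·Δl_i + (W_i cosα_i − u_i·Δl_i)·tanφ'] / Σ W_i sinα_i, with Δl_i = b_i / cosα_i.
Slice 1: Δl = 2.9/cos(-6.2°) = 2.917 m; N'_1 = 62·cos(-6.2°) − 9·2.917 = 35.4; c'Δl = 5.83; W sinα = -6.7
Slice 2: Δl = 2.4/cos17.3° = 2.514 m; N'_2 = 86·cos17.3° − 10·2.514 = 57.0; c'Δl = 5.03; W sinα = 25.6
Slice 3: Δl = 1.8/cos38.2° = 2.290 m; N'_3 = 28·cos38.2° − 2·2.290 = 17.4; c'Δl = 4.58; W sinα = 17.3
Σc'Δl = 15.4 kN/m; ΣN' = 109.8 kN/m; ΣW sinα = 36.2 kN/m
Resisting = 15.4 + 109.8·tan21.1° = 15.4 + 42.4 = 57.8 kN/m
FS = 57.8 / 36.2 = 1.597

FS = 1.60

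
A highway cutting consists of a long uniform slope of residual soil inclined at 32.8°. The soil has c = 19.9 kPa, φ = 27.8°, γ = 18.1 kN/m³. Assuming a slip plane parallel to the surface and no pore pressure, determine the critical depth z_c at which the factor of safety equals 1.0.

z_c = 13.28 m

Setting FS = 1.00 in FS = [c + γz cos²β tanφ] / [γz sinβ cosβ] and solving for z:
z = c / [γ cosβ (FS·sinβ − cosβ·tanφ)]
  = 19.9 / [18.1·cos32.8°·(1.00·sin32.8° − cos32.8°·tan27.8°)]
  = 19.9 / [18.1·0.8406·(1.00·0.5417 − 0.8406·0.5272)]
  = 19.9 / 1.4990 = 13.275 m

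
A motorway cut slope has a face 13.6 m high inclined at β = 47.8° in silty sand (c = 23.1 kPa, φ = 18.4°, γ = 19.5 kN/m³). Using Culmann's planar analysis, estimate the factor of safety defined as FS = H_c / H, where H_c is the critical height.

FS = 1.90

H_c = (4c/γ) · sinβ cosφ / [1 − cos(β − φ)]
    = (4·23.1/19.5) · sin47.8°·cos18.4° / [1 − cos29.4°]
    = 4.738 · 0.7029 / 0.1288 = 25.86 m
FS = H_c / H = 25.86 / 13.6 = 1.902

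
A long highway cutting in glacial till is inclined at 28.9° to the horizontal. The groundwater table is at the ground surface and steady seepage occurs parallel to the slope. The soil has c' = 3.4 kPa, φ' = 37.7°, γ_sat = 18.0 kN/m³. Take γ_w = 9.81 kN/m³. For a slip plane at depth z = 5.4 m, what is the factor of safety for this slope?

With seepage parallel to the slope and the water table at the surface, the effective normal stress on the slip plane uses the buoyant unit weight γ' = γ_sat − γ_w while the driving shear stress uses γ_sat:
FS = [c' + γ' z cos²β tanφ'] / [γ_sat z sinβ cosβ]
γ' = 18.0 − 9.81 = 8.19 kN/m³
Numerator = 3.4 + 8.19·5.4·cos²28.9°·tan37.7° = 3.4 + 8.19·5.4·0.7664·0.7729 = 29.598 kPa
Denominator = 18.0·5.4·sin28.9°·cos28.9° = 18.0·5.4·0.4833·0.8755 = 41.125 kPa
FS = 29.598 / 41.125 = 0.720

FS = 0.72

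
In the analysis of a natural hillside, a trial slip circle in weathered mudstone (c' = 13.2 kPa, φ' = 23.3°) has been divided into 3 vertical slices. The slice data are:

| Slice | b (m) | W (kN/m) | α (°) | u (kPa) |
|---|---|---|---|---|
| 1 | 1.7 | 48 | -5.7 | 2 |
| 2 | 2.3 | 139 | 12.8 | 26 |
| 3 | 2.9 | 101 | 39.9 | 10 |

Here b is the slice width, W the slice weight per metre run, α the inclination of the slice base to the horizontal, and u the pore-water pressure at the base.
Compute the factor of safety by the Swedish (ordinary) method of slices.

Ordinary method of slices: FS = Σ[c'·Δl_i + (W_i cosα_i − u_i·Δl_i)·tanφ'] / Σ W_i sinα_i, with Δl_i = b_i / cosα_i.
Slice 1: Δl = 1.7/cos(-5.7°) = 1.708 m; N'_1 = 48·cos(-5.7°) − 2·1.708 = 44.3; c'Δl = 22.55; W sinα = -4.8
Slice 2: Δl = 2.3/cos12.8° = 2.359 m; N'_2 = 139·cos12.8° − 26·2.359 = 74.2; c'Δl = 31.13; W sinα = 30.8
Slice 3: Δl = 2.9/cos39.9° = 3.780 m; N'_3 = 101·cos39.9° − 10·3.780 = 39.7; c'Δl = 49.90; W sinα = 64.8
Σc'Δl = 103.6 kN/m; ΣN' = 158.2 kN/m; ΣW sinα = 90.8 kN/m
Resisting = 103.6 + 158.2·tan23.3° = 103.6 + 68.2 = 171.7 kN/m
FS = 171.7 / 90.8 = 1.891

FS = 1.89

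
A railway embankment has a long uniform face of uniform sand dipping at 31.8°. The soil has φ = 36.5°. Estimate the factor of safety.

FS = 1.19

For a dry cohesionless infinite slope the factor of safety is FS = tanφ / tanβ.
FS = tan36.5° / tan31.8° = 0.7400 / 0.6200 = 1.193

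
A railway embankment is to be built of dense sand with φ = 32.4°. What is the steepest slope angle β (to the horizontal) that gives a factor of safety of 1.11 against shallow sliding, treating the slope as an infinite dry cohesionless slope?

β = 29.8°

For an infinite dry cohesionless slope FS = tanφ/tanβ, so tanβ = tanφ / FS.
tanβ = tan32.4° / 1.11 = 0.6346 / 1.11 = 0.5717
β = arctan(0.5717) = 29.76°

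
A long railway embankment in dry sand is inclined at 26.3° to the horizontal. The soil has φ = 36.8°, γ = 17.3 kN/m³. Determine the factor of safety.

FS = 1.51

For a dry cohesionless infinite slope the factor of safety is FS = tanφ / tanβ.
FS = tan36.8° / tan26.3° = 0.7481 / 0.4942 = 1.514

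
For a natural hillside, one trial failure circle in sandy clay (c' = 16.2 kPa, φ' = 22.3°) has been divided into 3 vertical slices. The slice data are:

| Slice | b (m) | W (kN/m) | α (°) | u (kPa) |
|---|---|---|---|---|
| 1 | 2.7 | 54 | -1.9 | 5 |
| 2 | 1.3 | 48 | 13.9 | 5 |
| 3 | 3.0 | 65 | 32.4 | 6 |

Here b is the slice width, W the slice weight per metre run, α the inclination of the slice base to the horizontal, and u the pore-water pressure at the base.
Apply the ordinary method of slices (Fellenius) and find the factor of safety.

Ordinary method of slices: FS = Σ[c'·Δl_i + (W_i cosα_i − u_i·Δl_i)·tanφ'] / Σ W_i sinα_i, with Δl_i = b_i / cosα_i.
Slice 1: Δl = 2.7/cos(-1.9°) = 2.701 m; N'_1 = 54·cos(-1.9°) − 5·2.701 = 40.5; c'Δl = 43.76; W sinα = -1.8
Slice 2: Δl = 1.3/cos13.9° = 1.339 m; N'_2 = 48·cos13.9° − 5·1.339 = 39.9; c'Δl = 21.70; W sinα = 11.5
Slice 3: Δl = 3.0/cos32.4° = 3.553 m; N'_3 = 65·cos32.4° − 6·3.553 = 33.6; c'Δl = 57.56; W sinα = 34.8
Σc'Δl = 123.0 kN/m; ΣN' = 113.9 kN/m; ΣW sinα = 44.6 kN/m
Resisting = 123.0 + 113.9·tan22.3° = 123.0 + 46.7 = 169.7 kN/m
FS = 169.7 / 44.6 = 3.809

FS = 3.81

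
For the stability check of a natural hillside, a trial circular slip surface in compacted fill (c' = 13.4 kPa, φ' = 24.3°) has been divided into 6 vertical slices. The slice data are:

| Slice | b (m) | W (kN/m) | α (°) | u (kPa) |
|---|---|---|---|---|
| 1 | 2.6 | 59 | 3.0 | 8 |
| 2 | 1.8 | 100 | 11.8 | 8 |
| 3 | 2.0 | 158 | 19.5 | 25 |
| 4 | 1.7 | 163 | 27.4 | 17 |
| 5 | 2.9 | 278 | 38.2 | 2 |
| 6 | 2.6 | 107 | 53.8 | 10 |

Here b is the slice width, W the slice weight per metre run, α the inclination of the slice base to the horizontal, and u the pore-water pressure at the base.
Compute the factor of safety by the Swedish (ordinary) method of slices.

Ordinary method of slices: FS = Σ[c'·Δl_i + (W_i cosα_i − u_i·Δl_i)·tanφ'] / Σ W_i sinα_i, with Δl_i = b_i / cosα_i.
Slice 1: Δl = 2.6/cos3.0° = 2.604 m; N'_1 = 59·cos3.0° − 8·2.604 = 38.1; c'Δl = 34.89; W sinα = 3.1
Slice 2: Δl = 1.8/cos11.8° = 1.839 m; N'_2 = 100·cos11.8° − 8·1.839 = 83.2; c'Δl = 24.64; W sinα = 20.4
Slice 3: Δl = 2.0/cos19.5° = 2.122 m; N'_3 = 158·cos19.5° − 25·2.122 = 95.9; c'Δl = 28.43; W sinα = 52.7
Slice 4: Δl = 1.7/cos27.4° = 1.915 m; N'_4 = 163·cos27.4° − 17·1.915 = 112.2; c'Δl = 25.66; W sinα = 75.0
Slice 5: Δl = 2.9/cos38.2° = 3.690 m; N'_5 = 278·cos38.2° − 2·3.690 = 211.1; c'Δl = 49.45; W sinα = 171.9
Slice 6: Δl = 2.6/cos53.8° = 4.402 m; N'_6 = 107·cos53.8° − 10·4.402 = 19.2; c'Δl = 58.99; W sinα = 86.3
Σc'Δl = 222.1 kN/m; ΣN' = 559.6 kN/m; ΣW sinα = 409.6 kN/m
Resisting = 222.1 + 559.6·tan24.3° = 222.1 + 252.7 = 474.7 kN/m
FS = 474.7 / 409.6 = 1.159

FS = 1.16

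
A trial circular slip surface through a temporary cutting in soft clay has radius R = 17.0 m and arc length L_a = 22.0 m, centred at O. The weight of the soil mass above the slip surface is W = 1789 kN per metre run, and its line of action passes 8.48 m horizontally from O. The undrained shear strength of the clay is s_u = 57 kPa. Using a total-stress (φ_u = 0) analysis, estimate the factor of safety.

Taking moments about the centre O, the resisting moment is provided by the undrained shear strength acting along the arc:
M_R = s_u·L_a·R = 57·22.00·17.0 = 21318.0 kN·m/m
M_D = W·d = 1789·8.48 = 15170.7 kN·m/m
FS = M_R / M_D = 21318.0 / 15170.7 = 1.405

FS = 1.41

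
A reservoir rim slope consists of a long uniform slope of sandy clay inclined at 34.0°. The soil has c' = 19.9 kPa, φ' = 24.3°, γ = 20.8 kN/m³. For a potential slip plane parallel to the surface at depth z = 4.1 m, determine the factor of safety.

FS = 1.17

For an infinite slope with a slip plane parallel to the surface (no pore pressure): FS = [c' + γz cos²β tanφ'] / [γz sinβ cosβ].
γz = 20.8·4.1 = 85.28 kN/m²
Numerator = 19.9 + 85.28·cos²34.0°·tan24.3° = 19.9 + 85.28·0.6873·0.4515 = 46.365 kPa
Denominator = 85.28·sin34.0°·cos34.0° = 85.28·0.5592·0.8290 = 39.535 kPa
FS = 46.365 / 39.535 = 1.173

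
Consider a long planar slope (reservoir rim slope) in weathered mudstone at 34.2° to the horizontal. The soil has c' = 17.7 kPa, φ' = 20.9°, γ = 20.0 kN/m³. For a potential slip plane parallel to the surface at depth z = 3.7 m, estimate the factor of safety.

FS = 1.08

For an infinite slope with a slip plane parallel to the surface (no pore pressure): FS = [c' + γz cos²β tanφ'] / [γz sinβ cosβ].
γz = 20.0·3.7 = 74.00 kN/m²
Numerator = 17.7 + 74.00·cos²34.2°·tan20.9° = 17.7 + 74.00·0.6841·0.3819 = 37.030 kPa
Denominator = 74.00·sin34.2°·cos34.2° = 74.00·0.5621·0.8271 = 34.402 kPa
FS = 37.030 / 34.402 = 1.076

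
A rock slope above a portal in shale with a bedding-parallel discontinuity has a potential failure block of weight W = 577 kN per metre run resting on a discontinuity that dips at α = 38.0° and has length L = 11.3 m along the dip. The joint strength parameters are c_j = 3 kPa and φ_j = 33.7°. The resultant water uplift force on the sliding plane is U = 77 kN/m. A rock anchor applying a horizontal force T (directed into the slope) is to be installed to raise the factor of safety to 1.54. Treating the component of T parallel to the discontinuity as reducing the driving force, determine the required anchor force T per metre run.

Resolving forces along and normal to the sliding plane, with the horizontal anchor force T adding T·sinα to the effective normal force and T·cosα acting up the plane against the driving force:
FS = [c_jL + (W cosα − U + T sinα) tanφ_j] / [W sinα − T cosα]
Without the anchor: N' = 377.7 kN/m, driving T_d = 355.2 kN/m, resisting R = 3·11.3 + 377.7·tan33.7° = 285.8 kN/m, FS = 0.80.
Setting FS = 1.54 and solving for T:
1.54·(355.2 − T cos38.0°) = 285.8 + T sin38.0°·tan33.7°
T·(sin38.0°·tan33.7° + 1.54·cos38.0°) = 1.54·355.2 − 285.8
T·(0.6157·0.6669 + 1.54·0.7880) = 547.1 − 285.8 = 261.3
T·1.6241 = 261.3
T = 160.9 kN/m

T = 161 kN/m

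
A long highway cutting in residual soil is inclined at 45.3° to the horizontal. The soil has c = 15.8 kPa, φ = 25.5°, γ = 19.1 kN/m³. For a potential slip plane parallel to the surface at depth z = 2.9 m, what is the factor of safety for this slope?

For an infinite slope with a slip plane parallel to the surface (no pore pressure): FS = [c + γz cos²β tanφ] / [γz sinβ cosβ].
γz = 19.1·2.9 = 55.39 kN/m²
Numerator = 15.8 + 55.39·cos²45.3°·tan25.5° = 15.8 + 55.39·0.4948·0.4770 = 28.872 kPa
Denominator = 55.39·sin45.3°·cos45.3° = 55.39·0.7108·0.7034 = 27.693 kPa
FS = 28.872 / 27.693 = 1.043

FS = 1.04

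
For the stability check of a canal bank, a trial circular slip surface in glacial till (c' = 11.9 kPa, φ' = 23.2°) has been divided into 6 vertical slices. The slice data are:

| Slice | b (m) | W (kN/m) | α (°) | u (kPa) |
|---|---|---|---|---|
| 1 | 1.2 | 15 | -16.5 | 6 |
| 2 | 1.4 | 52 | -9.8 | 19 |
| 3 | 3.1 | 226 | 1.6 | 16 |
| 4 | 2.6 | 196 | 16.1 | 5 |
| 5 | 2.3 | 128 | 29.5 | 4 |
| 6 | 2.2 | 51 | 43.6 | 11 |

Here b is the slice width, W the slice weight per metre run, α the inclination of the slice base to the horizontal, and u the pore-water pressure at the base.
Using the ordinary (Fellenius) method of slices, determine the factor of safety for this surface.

Ordinary method of slices: FS = Σ[c'·Δl_i + (W_i cosα_i − u_i·Δl_i)·tanφ'] / Σ W_i sinα_i, with Δl_i = b_i / cosα_i.
Slice 1: Δl = 1.2/cos(-16.5°) = 1.252 m; N'_1 = 15·cos(-16.5°) − 6·1.252 = 6.9; c'Δl = 14.89; W sinα = -4.3
Slice 2: Δl = 1.4/cos(-9.8°) = 1.421 m; N'_2 = 52·cos(-9.8°) − 19·1.421 = 24.2; c'Δl = 16.91; W sinα = -8.9
Slice 3: Δl = 3.1/cos1.6° = 3.101 m; N'_3 = 226·cos1.6° − 16·3.101 = 176.3; c'Δl = 36.90; W sinα = 6.3
Slice 4: Δl = 2.6/cos16.1° = 2.706 m; N'_4 = 196·cos16.1° − 5·2.706 = 174.8; c'Δl = 32.20; W sinα = 54.4
Slice 5: Δl = 2.3/cos29.5° = 2.643 m; N'_5 = 128·cos29.5° − 4·2.643 = 100.8; c'Δl = 31.45; W sinα = 63.0
Slice 6: Δl = 2.2/cos43.6° = 3.038 m; N'_6 = 51·cos43.6° − 11·3.038 = 3.5; c'Δl = 36.15; W sinα = 35.2
Σc'Δl = 168.5 kN/m; ΣN' = 486.5 kN/m; ΣW sinα = 145.8 kN/m
Resisting = 168.5 + 486.5·tan23.2° = 168.5 + 208.5 = 377.0 kN/m
FS = 377.0 / 145.8 = 2.587

FS = 2.59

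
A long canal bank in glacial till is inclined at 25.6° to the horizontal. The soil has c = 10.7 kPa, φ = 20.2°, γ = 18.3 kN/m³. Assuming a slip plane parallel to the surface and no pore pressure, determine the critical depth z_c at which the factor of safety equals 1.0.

z_c = 6.47 m

Setting FS = 1.00 in FS = [c + γz cos²β tanφ] / [γz sinβ cosβ] and solving for z:
z = c / [γ cosβ (FS·sinβ − cosβ·tanφ)]
  = 10.7 / [18.3·cos25.6°·(1.00·sin25.6° − cos25.6°·tan20.2°)]
  = 10.7 / [18.3·0.9018·(1.00·0.4321 − 0.9018·0.3679)]
  = 10.7 / 1.6549 = 6.466 m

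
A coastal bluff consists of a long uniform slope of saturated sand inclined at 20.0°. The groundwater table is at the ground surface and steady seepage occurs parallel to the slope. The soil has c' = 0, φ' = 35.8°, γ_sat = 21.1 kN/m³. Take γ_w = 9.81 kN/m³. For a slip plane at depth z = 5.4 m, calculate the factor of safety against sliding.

FS = 1.06

With seepage parallel to the slope and the water table at the surface, the effective normal stress on the slip plane uses the buoyant unit weight γ' = γ_sat − γ_w while the driving shear stress uses γ_sat:
FS = [c' + γ' z cos²β tanφ'] / [γ_sat z sinβ cosβ]
(For c' = 0 this reduces to FS = (γ'/γ_sat)·tanφ'/tanβ.)
γ' = 21.1 − 9.81 = 11.29 kN/m³
Numerator = 0.0 + 11.29·5.4·cos²20.0°·tan35.8° = 0.0 + 11.29·5.4·0.8830·0.7212 = 38.827 kPa
Denominator = 21.1·5.4·sin20.0°·cos20.0° = 21.1·5.4·0.3420·0.9397 = 36.620 kPa
FS = 38.827 / 36.620 = 1.060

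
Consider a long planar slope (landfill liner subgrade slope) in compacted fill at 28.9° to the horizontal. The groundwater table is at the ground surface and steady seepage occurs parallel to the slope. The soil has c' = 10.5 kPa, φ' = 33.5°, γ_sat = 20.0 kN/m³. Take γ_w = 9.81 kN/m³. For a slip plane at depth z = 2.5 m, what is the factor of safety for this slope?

FS = 1.11

With seepage parallel to the slope and the water table at the surface, the effective normal stress on the slip plane uses the buoyant unit weight γ' = γ_sat − γ_w while the driving shear stress uses γ_sat:
FS = [c' + γ' z cos²β tanφ'] / [γ_sat z sinβ cosβ]
γ' = 20.0 − 9.81 = 10.19 kN/m³
Numerator = 10.5 + 10.19·2.5·cos²28.9°·tan33.5° = 10.5 + 10.19·2.5·0.7664·0.6619 = 23.423 kPa
Denominator = 20.0·2.5·sin28.9°·cos28.9° = 20.0·2.5·0.4833·0.8755 = 21.155 kPa
FS = 23.423 / 21.155 = 1.107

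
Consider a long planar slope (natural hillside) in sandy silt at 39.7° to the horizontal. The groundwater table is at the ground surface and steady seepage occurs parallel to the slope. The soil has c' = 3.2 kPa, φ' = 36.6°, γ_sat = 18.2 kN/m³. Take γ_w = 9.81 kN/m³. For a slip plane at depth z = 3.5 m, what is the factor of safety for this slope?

FS = 0.51

With seepage parallel to the slope and the water table at the surface, the effective normal stress on the slip plane uses the buoyant unit weight γ' = γ_sat − γ_w while the driving shear stress uses γ_sat:
FS = [c' + γ' z cos²β tanφ'] / [γ_sat z sinβ cosβ]
γ' = 18.2 − 9.81 = 8.39 kN/m³
Numerator = 3.2 + 8.39·3.5·cos²39.7°·tan36.6° = 3.2 + 8.39·3.5·0.5920·0.7427 = 16.110 kPa
Denominator = 18.2·3.5·sin39.7°·cos39.7° = 18.2·3.5·0.6388·0.7694 = 31.306 kPa
FS = 16.110 / 31.306 = 0.515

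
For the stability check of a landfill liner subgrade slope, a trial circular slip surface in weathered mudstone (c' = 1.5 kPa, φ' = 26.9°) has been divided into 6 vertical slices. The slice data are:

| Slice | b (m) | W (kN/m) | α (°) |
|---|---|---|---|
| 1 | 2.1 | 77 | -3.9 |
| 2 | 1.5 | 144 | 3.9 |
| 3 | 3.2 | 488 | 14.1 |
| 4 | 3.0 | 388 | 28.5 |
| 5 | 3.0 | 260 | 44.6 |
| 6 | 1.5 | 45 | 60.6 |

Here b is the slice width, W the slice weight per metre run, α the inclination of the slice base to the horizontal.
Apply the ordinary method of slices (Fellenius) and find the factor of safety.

Ordinary method of slices: FS = Σ[c'·Δl_i + (W_i cosα_i)·tanφ'] / Σ W_i sinα_i, with Δl_i = b_i / cosα_i.
Slice 1: Δl = 2.1/cos(-3.9°) = 2.105 m; N'_1 = 77·cos(-3.9°) = 76.8; c'Δl = 3.16; W sinα = -5.2
Slice 2: Δl = 1.5/cos3.9° = 1.503 m; N'_2 = 144·cos3.9° = 143.7; c'Δl = 2.26; W sinα = 9.8
Slice 3: Δl = 3.2/cos14.1° = 3.299 m; N'_3 = 488·cos14.1° = 473.3; c'Δl = 4.95; W sinα = 118.9
Slice 4: Δl = 3.0/cos28.5° = 3.414 m; N'_4 = 388·cos28.5° = 341.0; c'Δl = 5.12; W sinα = 185.1
Slice 5: Δl = 3.0/cos44.6° = 4.213 m; N'_5 = 260·cos44.6° = 185.1; c'Δl = 6.32; W sinα = 182.6
Slice 6: Δl = 1.5/cos60.6° = 3.056 m; N'_6 = 45·cos60.6° = 22.1; c'Δl = 4.58; W sinα = 39.2
Σc'Δl = 26.4 kN/m; ΣN' = 1242.0 kN/m; ΣW sinα = 530.3 kN/m
Resisting = 26.4 + 1242.0·tan26.9° = 26.4 + 630.1 = 656.5 kN/m
FS = 656.5 / 530.3 = 1.238

FS = 1.24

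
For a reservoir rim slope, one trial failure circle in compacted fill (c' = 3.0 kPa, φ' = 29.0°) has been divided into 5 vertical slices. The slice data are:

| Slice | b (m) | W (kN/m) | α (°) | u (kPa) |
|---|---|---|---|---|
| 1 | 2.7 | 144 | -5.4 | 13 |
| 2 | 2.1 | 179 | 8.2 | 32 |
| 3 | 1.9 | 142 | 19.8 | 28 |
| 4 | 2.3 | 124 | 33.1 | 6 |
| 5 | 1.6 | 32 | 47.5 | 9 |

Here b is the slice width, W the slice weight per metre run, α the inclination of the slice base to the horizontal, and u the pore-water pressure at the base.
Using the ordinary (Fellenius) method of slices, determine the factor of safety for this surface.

FS = 1.64

Ordinary method of slices: FS = Σ[c'·Δl_i + (W_i cosα_i − u_i·Δl_i)·tanφ'] / Σ W_i sinα_i, with Δl_i = b_i / cosα_i.
Slice 1: Δl = 2.7/cos(-5.4°) = 2.712 m; N'_1 = 144·cos(-5.4°) − 13·2.712 = 108.1; c'Δl = 8.14; W sinα = -13.6
Slice 2: Δl = 2.1/cos8.2° = 2.122 m; N'_2 = 179·cos8.2° − 32·2.122 = 109.3; c'Δl = 6.37; W sinα = 25.5
Slice 3: Δl = 1.9/cos19.8° = 2.019 m; N'_3 = 142·cos19.8° − 28·2.019 = 77.1; c'Δl = 6.06; W sinα = 48.1
Slice 4: Δl = 2.3/cos33.1° = 2.746 m; N'_4 = 124·cos33.1° − 6·2.746 = 87.4; c'Δl = 8.24; W sinα = 67.7
Slice 5: Δl = 1.6/cos47.5° = 2.368 m; N'_5 = 32·cos47.5° − 9·2.368 = 0.3; c'Δl = 7.10; W sinα = 23.6
Σc'Δl = 35.9 kN/m; ΣN' = 382.2 kN/m; ΣW sinα = 151.4 kN/m
Resisting = 35.9 + 382.2·tan29.0° = 35.9 + 211.8 = 247.7 kN/m
FS = 247.7 / 151.4 = 1.636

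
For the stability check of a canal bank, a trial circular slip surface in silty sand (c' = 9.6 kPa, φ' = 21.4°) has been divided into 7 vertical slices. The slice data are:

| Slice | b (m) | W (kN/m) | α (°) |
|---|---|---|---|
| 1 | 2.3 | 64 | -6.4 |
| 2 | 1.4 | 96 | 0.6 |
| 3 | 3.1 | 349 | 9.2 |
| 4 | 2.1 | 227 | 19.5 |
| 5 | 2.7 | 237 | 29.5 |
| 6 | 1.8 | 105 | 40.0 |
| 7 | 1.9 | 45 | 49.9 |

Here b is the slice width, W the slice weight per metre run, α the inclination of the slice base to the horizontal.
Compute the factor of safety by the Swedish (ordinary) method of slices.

FS = 1.67

Ordinary method of slices: FS = Σ[c'·Δl_i + (W_i cosα_i)·tanφ'] / Σ W_i sinα_i, with Δl_i = b_i / cosα_i.
Slice 1: Δl = 2.3/cos(-6.4°) = 2.314 m; N'_1 = 64·cos(-6.4°) = 63.6; c'Δl = 22.22; W sinα = -7.1
Slice 2: Δl = 1.4/cos0.6° = 1.400 m; N'_2 = 96·cos0.6° = 96.0; c'Δl = 13.44; W sinα = 1.0
Slice 3: Δl = 3.1/cos9.2° = 3.140 m; N'_3 = 349·cos9.2° = 344.5; c'Δl = 30.15; W sinα = 55.8
Slice 4: Δl = 2.1/cos19.5° = 2.228 m; N'_4 = 227·cos19.5° = 214.0; c'Δl = 21.39; W sinα = 75.8
Slice 5: Δl = 2.7/cos29.5° = 3.102 m; N'_5 = 237·cos29.5° = 206.3; c'Δl = 29.78; W sinα = 116.7
Slice 6: Δl = 1.8/cos40.0° = 2.350 m; N'_6 = 105·cos40.0° = 80.4; c'Δl = 22.56; W sinα = 67.5
Slice 7: Δl = 1.9/cos49.9° = 2.950 m; N'_7 = 45·cos49.9° = 29.0; c'Δl = 28.32; W sinα = 34.4
Σc'Δl = 167.8 kN/m; ΣN' = 1033.8 kN/m; ΣW sinα = 344.1 kN/m
Resisting = 167.8 + 1033.8·tan21.4° = 167.8 + 405.1 = 573.0 kN/m
FS = 573.0 / 344.1 = 1.665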